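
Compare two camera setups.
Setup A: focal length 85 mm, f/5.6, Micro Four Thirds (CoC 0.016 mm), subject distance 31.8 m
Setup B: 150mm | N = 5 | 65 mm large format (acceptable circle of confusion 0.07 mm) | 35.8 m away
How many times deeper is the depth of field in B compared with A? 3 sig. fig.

Setup A: H = 85²/(5.6×0.016) + 85 ≈ 80721.2 mm; DoF = Df − Dn = 52416 − 22823 ≈ 29593 mm.
Setup B: H = 150²/(5×0.07) + 150 ≈ 64435.7 mm; DoF = Df − Dn = 80369 − 23029 ≈ 57340 mm.
Ratio = 57340 / 29593 ≈ 1.94.

1.94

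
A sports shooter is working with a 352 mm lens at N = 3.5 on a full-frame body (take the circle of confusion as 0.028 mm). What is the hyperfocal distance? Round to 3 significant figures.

Hyperfocal distance H = f²/(N·c) + f = 352²/(3.5 × 0.028) + 352 = 123904/0.098 + 352 ≈ 1264678.5 mm ≈ 1260 m.

1260 m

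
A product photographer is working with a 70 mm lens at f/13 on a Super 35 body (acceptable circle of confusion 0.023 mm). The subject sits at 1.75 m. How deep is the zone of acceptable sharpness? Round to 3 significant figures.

Hyperfocal distance H = f²/(N·c) + f = 70²/(13 × 0.023) + 70 = 4900/0.299 + 70 ≈ 16458.0 mm ≈ 16.46 m.
Near limit Dn = s·(H − f)/(H + s − 2f) = 1750 × (16458.0 − 70) / (16458.0 + 1750 − 2 × 70) = 1750 × 16388.0 / 18068.0 ≈ 1587.28 mm.
Far limit Df = s·(H − f)/(H − s) = 1750 × (16458.0 − 70) / (16458.0 − 1750) = 1750 × 16388.0 / 14708.0 ≈ 1949.89 mm.
Depth of field = Df − Dn = 1949.89 − 1587.28 ≈ 362.61 mm.

363 mm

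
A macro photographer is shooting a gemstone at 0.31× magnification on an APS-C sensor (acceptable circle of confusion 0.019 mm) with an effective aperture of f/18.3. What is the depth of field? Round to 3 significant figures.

At magnification m, DoF ≈ 2·N_eff·c/m² = 2 × 18.3 × 0.019 / 0.31² = 0.6954 / 0.0961 ≈ 7.24 mm.

7.24 mm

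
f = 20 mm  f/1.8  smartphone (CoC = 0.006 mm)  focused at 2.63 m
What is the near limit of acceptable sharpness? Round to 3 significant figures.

2.46 m

Hyperfocal distance H = f²/(N·c) + f = 20²/(1.8 × 0.006) + 20 = 400/0.0108 + 20 ≈ 37057.0 mm ≈ 37.06 m.
Near limit Dn = s·(H − f)/(H + s − 2f) = 2630 × (37057.0 − 20) / (37057.0 + 2630 − 2 × 20) = 2630 × 37037.0 / 39647.0 ≈ 2456.9 mm ≈ 2.46 m.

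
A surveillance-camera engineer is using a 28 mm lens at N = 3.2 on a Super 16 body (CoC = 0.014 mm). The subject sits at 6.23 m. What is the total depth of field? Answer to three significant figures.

5.05 m

Hyperfocal distance H = f²/(N·c) + f = 28²/(3.2 × 0.014) + 28 = 784/0.0448 + 28 ≈ 17528.0 mm ≈ 17.53 m.
Near limit Dn = s·(H − f)/(H + s − 2f) = 6230 × (17528.0 − 28) / (17528.0 + 6230 − 2 × 28) = 6230 × 17500.0 / 23702.0 ≈ 4599.8 mm.
Far limit Df = s·(H − f)/(H − s) = 6230 × (17528.0 − 28) / (17528.0 − 6230) = 6230 × 17500.0 / 11298.0 ≈ 9649.9 mm.
Depth of field = Df − Dn = 9649.9 − 4599.8 ≈ 5050.1 mm ≈ 5.05 m.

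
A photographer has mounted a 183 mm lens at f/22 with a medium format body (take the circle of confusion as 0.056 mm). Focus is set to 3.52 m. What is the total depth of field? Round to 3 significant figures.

0.877 m

Hyperfocal distance H = f²/(N·c) + f = 183²/(22 × 0.056) + 183 = 33489/1.232 + 183 ≈ 27365.6 mm ≈ 27.37 m.
Near limit Dn = s·(H − f)/(H + s − 2f) = 3520 × (27365.6 − 183) / (27365.6 + 3520 − 2 × 183) = 3520 × 27182.6 / 30519.6 ≈ 3135.13 mm.
Far limit Df = s·(H − f)/(H − s) = 3520 × (27365.6 − 183) / (27365.6 − 3520) = 3520 × 27182.6 / 23845.6 ≈ 4012.60 mm.
Depth of field = Df − Dn = 4012.60 − 3135.13 ≈ 877.47 mm ≈ 0.877 m.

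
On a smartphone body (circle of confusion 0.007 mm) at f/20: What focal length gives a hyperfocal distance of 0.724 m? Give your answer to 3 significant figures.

From H = f²/(N·c) + f, with f ≪ H: f ≈ √(H·N·c) = √(724 × 20 × 0.007) = √101.36 ≈ 10.07 mm.
Exact: f² + N·c·f − N·c·H = 0 ⇒ f = (−N·c + √((N·c)² + 4·N·c·H))/2 = (−0.14 + √405.46)/2 ≈ 9.9980 mm ≈ 10.0 mm.

10.0 mm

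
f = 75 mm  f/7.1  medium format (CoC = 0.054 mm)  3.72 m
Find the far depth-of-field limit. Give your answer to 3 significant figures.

4.95 m

Hyperfocal distance H = f²/(N·c) + f = 75²/(7.1 × 0.054) + 75 = 5625/0.3834 + 75 ≈ 14746.4 mm ≈ 14.75 m.
Far limit Df = s·(H − f)/(H − s) = 3720 × (14746.4 − 75) / (14746.4 − 3720) = 3720 × 14671.4 / 11026.4 ≈ 4949.7 mm ≈ 4.95 m.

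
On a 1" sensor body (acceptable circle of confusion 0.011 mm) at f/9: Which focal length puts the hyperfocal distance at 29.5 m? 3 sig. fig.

From H = f²/(N·c) + f, with f ≪ H: f ≈ √(H·N·c) = √(29500 × 9 × 0.011) = √2920.5 ≈ 54.04 mm.
The +f correction barely moves this — solving exactly, f² + N·c·f − N·c·H = 0 ⇒ f = (−N·c + √((N·c)² + 4·N·c·H))/2 = (−0.099 + √11682)/2 ≈ 53.992 mm, so f ≈ 54.0 mm.

54.0 mm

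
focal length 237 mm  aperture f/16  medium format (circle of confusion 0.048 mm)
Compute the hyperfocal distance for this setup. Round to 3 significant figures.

73.4 m

Hyperfocal distance H = f²/(N·c) + f = 237²/(16 × 0.048) + 237 = 56169/0.768 + 237 ≈ 73373.7 mm ≈ 73.4 m.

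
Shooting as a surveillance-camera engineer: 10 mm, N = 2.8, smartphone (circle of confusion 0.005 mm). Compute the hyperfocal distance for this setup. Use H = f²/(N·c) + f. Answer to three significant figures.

7.15 m

Hyperfocal distance H = f²/(N·c) + f = 10²/(2.8 × 0.005) + 10 = 100/0.014 + 10 ≈ 7152.9 mm ≈ 7.15 m.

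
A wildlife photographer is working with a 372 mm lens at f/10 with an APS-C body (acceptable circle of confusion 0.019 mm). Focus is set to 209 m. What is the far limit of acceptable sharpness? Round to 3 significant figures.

Hyperfocal distance H = f²/(N·c) + f = 372²/(10 × 0.019) + 372 = 138384/0.19 + 372 ≈ 728708.8 mm ≈ 728.7 m.
Far limit Df = s·(H − f)/(H − s) = 209000 × (728708.8 − 372) / (728708.8 − 209000) = 209000 × 728336.8 / 519708.8 ≈ 292899 mm ≈ 293 m.

293 m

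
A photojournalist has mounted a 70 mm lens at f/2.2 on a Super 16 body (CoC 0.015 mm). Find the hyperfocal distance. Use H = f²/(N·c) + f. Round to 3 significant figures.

Hyperfocal distance H = f²/(N·c) + f = 70²/(2.2 × 0.015) + 70 = 4900/0.033 + 70 ≈ 148554.8 mm ≈ 149 m.

149 m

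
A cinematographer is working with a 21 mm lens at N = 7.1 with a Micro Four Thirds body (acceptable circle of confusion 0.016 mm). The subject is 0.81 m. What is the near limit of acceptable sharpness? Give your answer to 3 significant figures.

Hyperfocal distance H = f²/(N·c) + f = 21²/(7.1 × 0.016) + 21 = 441/0.1136 + 21 ≈ 3903.0 mm ≈ 3.903 m.
Near limit Dn = s·(H − f)/(H + s − 2f) = 810 × (3903.0 − 21) / (3903.0 + 810 − 2 × 21) = 810 × 3882.0 / 4671.0 ≈ 673.18 mm ≈ 0.673 m.

0.673 m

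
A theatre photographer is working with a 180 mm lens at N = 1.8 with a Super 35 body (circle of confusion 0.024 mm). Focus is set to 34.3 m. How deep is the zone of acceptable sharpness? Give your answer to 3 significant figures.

Hyperfocal distance H = f²/(N·c) + f = 180²/(1.8 × 0.024) + 180 = 32400/0.0432 + 180 ≈ 750180.0 mm ≈ 750.2 m.
Near limit Dn = s·(H − f)/(H + s − 2f) = 34300 × (750180.0 − 180) / (750180.0 + 34300 − 2 × 180) = 34300 × 750000.0 / 784120.0 ≈ 32807.5 mm.
Far limit Df = s·(H − f)/(H − s) = 34300 × (750180.0 − 180) / (750180.0 − 34300) = 34300 × 750000.0 / 715880.0 ≈ 35934.8 mm.
Depth of field = Df − Dn = 35934.8 − 32807.5 ≈ 3127.3 mm ≈ 3.13 m.

3.13 m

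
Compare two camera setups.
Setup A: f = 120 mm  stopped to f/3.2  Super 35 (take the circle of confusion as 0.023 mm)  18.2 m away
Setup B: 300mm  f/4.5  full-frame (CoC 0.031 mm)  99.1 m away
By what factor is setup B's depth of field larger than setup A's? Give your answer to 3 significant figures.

9.16

Setup A: H = 120²/(3.2×0.023) + 120 ≈ 195772.2 mm; DoF = Df − Dn = 20053.1 − 16660.4 ≈ 3392.7 mm.
Setup B: H = 300²/(4.5×0.031) + 300 ≈ 645461.3 mm; DoF = Df − Dn = 117021 − 85939 ≈ 31082 mm.
Ratio = 31082 / 3392.7 ≈ 9.16.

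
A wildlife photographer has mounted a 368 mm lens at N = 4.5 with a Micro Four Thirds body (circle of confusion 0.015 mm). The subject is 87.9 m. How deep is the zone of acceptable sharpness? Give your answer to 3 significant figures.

Hyperfocal distance H = f²/(N·c) + f = 368²/(4.5 × 0.015) + 368 = 135424/0.0675 + 368 ≈ 2006649.5 mm ≈ 2007 m.
Near limit Dn = s·(H − f)/(H + s − 2f) = 87900 × (2006649.5 − 368) / (2006649.5 + 87900 − 2 × 368) = 87900 × 2006281.5 / 2093813.5 ≈ 84225.3 mm.
Far limit Df = s·(H − f)/(H − s) = 87900 × (2006649.5 − 368) / (2006649.5 − 87900) = 87900 × 2006281.5 / 1918749.5 ≈ 91909.9 mm.
Depth of field = Df − Dn = 91909.9 − 84225.3 ≈ 7684.6 mm ≈ 7.68 m.

7.68 m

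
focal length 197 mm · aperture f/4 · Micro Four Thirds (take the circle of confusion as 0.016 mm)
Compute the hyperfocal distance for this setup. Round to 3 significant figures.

Hyperfocal distance H = f²/(N·c) + f = 197²/(4 × 0.016) + 197 = 38809/0.064 + 197 ≈ 606587.6 mm ≈ 607 m.

607 m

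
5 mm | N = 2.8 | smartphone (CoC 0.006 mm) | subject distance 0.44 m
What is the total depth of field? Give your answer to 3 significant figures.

281 mm

Hyperfocal distance H = f²/(N·c) + f = 5²/(2.8 × 0.006) + 5 = 25/0.0168 + 5 ≈ 1493.1 mm ≈ 1.493 m.
Near limit Dn = s·(H − f)/(H + s − 2f) = 440 × (1493.1 − 5) / (1493.1 + 440 − 2 × 5) = 440 × 1488.1 / 1923.1 ≈ 340.47 mm.
Far limit Df = s·(H − f)/(H − s) = 440 × (1493.1 − 5) / (1493.1 − 440) = 440 × 1488.1 / 1053.1 ≈ 621.75 mm.
Depth of field = Df − Dn = 621.75 − 340.47 ≈ 281.28 mm.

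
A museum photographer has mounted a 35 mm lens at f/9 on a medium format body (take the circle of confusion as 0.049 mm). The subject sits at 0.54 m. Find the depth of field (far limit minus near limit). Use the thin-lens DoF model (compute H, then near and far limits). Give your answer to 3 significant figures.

203 mm

Hyperfocal distance H = f²/(N·c) + f = 35²/(9 × 0.049) + 35 = 1225/0.441 + 35 ≈ 2812.8 mm ≈ 2.813 m.
Near limit Dn = s·(H − f)/(H + s − 2f) = 540 × (2812.8 − 35) / (2812.8 + 540 − 2 × 35) = 540 × 2777.8 / 3282.8 ≈ 456.93 mm.
Far limit Df = s·(H − f)/(H − s) = 540 × (2812.8 − 35) / (2812.8 − 540) = 540 × 2777.8 / 2272.8 ≈ 659.99 mm.
Depth of field = Df − Dn = 659.99 − 456.93 ≈ 203.06 mm.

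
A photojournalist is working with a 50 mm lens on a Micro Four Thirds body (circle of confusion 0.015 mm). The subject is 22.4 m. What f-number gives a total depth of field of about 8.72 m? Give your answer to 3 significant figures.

Write h = H − f = f²/(N·c). The thin-lens limits are Dn = s·h/(h + (s−f)) and Df = s·h/(h − (s−f)), so DoF = Df − Dn = 2·s·(s−f)·h / (h² − (s−f)²).
That is a quadratic in h: DoF·h² − 2·s·(s−f)·h − DoF·(s−f)² = 0 ⇒ h = (s−f)·(s + √(s² + DoF²)) / DoF = 22350 × (22400 + √(22400² + 8720²)) / 8720 = 22350 × (22400 + 24037.4) / 8720 ≈ 119023 mm.
Then N = f²/(c·h) = 50² / (0.015 × 119023) = 2500 / 1785.3 ≈ 1.40.

f/1.40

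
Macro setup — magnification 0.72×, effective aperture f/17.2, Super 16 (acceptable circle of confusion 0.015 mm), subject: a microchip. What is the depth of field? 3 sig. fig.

0.995 mm

At magnification m, DoF ≈ 2·N_eff·c/m² = 2 × 17.2 × 0.015 / 0.72² = 0.516 / 0.5184 ≈ 0.995 mm.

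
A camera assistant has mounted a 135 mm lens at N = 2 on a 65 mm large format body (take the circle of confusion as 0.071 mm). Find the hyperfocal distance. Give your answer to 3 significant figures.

Hyperfocal distance H = f²/(N·c) + f = 135²/(2 × 0.071) + 135 = 18225/0.142 + 135 ≈ 128480.1 mm ≈ 128 m.

128 m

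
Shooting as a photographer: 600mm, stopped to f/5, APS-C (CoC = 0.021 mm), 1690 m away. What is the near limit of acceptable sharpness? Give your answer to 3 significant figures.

1130 m

Hyperfocal distance H = f²/(N·c) + f = 600²/(5 × 0.021) + 600 = 360000/0.105 + 600 ≈ 3429171.4 mm ≈ 3429 m.
Near limit Dn = s·(H − f)/(H + s − 2f) = 1690000 × (3429171.4 − 600) / (3429171.4 + 1690000 − 2 × 600) = 1690000 × 3428571.4 / 5117971.4 ≈ 1132145 mm ≈ 1130 m.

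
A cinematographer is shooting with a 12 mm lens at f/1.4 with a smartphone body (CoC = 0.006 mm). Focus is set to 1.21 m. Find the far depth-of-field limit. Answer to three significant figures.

1.30 m

Hyperfocal distance H = f²/(N·c) + f = 12²/(1.4 × 0.006) + 12 = 144/0.0084 + 12 ≈ 17154.9 mm ≈ 17.15 m.
Far limit Df = s·(H − f)/(H − s) = 1210 × (17154.9 − 12) / (17154.9 − 1210) = 1210 × 17142.9 / 15944.9 ≈ 1300.9 mm ≈ 1.30 m.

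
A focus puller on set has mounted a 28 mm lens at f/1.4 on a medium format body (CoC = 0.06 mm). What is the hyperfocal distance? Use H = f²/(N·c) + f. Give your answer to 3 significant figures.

9.36 m

Hyperfocal distance H = f²/(N·c) + f = 28²/(1.4 × 0.06) + 28 = 784/0.084 + 28 ≈ 9361.3 mm ≈ 9.36 m.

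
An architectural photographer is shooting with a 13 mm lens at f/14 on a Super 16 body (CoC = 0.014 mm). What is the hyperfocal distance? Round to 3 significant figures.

0.875 m

Hyperfocal distance H = f²/(N·c) + f = 13²/(14 × 0.014) + 13 = 169/0.196 + 13 ≈ 875.2 mm ≈ 0.875 m.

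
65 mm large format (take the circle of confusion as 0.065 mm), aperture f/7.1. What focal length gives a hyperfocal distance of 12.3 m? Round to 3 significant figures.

From H = f²/(N·c) + f, with f ≪ H: f ≈ √(H·N·c) = √(12300 × 7.1 × 0.065) = √5676.4 ≈ 75.34 mm.
Exact: f² + N·c·f − N·c·H = 0 ⇒ f = (−N·c + √((N·c)² + 4·N·c·H))/2 = (−0.4615 + √22706)/2 ≈ 75.112 mm ≈ 75.1 mm.

75.1 mm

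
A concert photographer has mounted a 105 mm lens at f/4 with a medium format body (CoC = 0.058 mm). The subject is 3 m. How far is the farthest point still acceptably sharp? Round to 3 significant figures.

Hyperfocal distance H = f²/(N·c) + f = 105²/(4 × 0.058) + 105 = 11025/0.232 + 105 ≈ 47626.6 mm ≈ 47.63 m.
Far limit Df = s·(H − f)/(H − s) = 3000 × (47626.6 − 105) / (47626.6 − 3000) = 3000 × 47521.6 / 44626.6 ≈ 3194.6 mm ≈ 3.19 m.

3.19 m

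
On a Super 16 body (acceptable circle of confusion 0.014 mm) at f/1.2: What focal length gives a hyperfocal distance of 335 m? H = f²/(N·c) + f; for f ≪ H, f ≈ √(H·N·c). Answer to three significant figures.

From H = f²/(N·c) + f, with f ≪ H: f ≈ √(H·N·c) = √(335000 × 1.2 × 0.014) = √5628.0 ≈ 75.02 mm.
The +f correction barely moves this — solving exactly, f² + N·c·f − N·c·H = 0 ⇒ f = (−N·c + √((N·c)² + 4·N·c·H))/2 = (−0.0168 + √22512)/2 ≈ 75.012 mm, so f ≈ 75.0 mm.

75.0 mm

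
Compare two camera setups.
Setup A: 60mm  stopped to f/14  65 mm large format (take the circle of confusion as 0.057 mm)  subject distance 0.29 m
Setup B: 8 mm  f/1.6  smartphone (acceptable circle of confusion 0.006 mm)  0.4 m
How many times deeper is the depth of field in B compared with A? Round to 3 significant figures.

Setup A: H = 60²/(14×0.057) + 60 ≈ 4571.3 mm; DoF = Df − Dn = 305.579 − 275.932 ≈ 29.647 mm.
Setup B: H = 8²/(1.6×0.006) + 8 ≈ 6674.7 mm; DoF = Df − Dn = 424.989 − 377.786 ≈ 47.203 mm.
Ratio = 47.203 / 29.647 ≈ 1.59.

1.59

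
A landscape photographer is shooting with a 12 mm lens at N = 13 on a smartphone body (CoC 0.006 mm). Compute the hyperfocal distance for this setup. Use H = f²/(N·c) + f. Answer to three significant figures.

Hyperfocal distance H = f²/(N·c) + f = 12²/(13 × 0.006) + 12 = 144/0.078 + 12 ≈ 1858.2 mm ≈ 1.86 m.

1.86 m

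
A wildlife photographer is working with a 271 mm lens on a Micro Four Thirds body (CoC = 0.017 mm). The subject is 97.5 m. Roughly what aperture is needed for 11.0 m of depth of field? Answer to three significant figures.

Write h = H − f = f²/(N·c). The thin-lens limits are Dn = s·h/(h + (s−f)) and Df = s·h/(h − (s−f)), so DoF = Df − Dn = 2·s·(s−f)·h / (h² − (s−f)²).
That is a quadratic in h: DoF·h² − 2·s·(s−f)·h − DoF·(s−f)² = 0 ⇒ h = (s−f)·(s + √(s² + DoF²)) / DoF = 97229 × (97500 + √(97500² + 11000²)) / 11000 = 97229 × (97500 + 98118.6) / 11000 ≈ 1729072 mm.
Then N = f²/(c·h) = 271² / (0.017 × 1729072) = 73441 / 29394 ≈ 2.50.

f/2.50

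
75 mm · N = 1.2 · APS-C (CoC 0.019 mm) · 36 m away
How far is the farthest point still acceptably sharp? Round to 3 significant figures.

Hyperfocal distance H = f²/(N·c) + f = 75²/(1.2 × 0.019) + 75 = 5625/0.0228 + 75 ≈ 246785.5 mm ≈ 246.8 m.
Far limit Df = s·(H − f)/(H − s) = 36000 × (246785.5 − 75) / (246785.5 − 36000) = 36000 × 246710.5 / 210785.5 ≈ 42136 mm ≈ 42.1 m.

42.1 m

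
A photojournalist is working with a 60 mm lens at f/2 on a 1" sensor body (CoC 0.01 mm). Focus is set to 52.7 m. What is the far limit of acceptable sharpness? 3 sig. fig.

Hyperfocal distance H = f²/(N·c) + f = 60²/(2 × 0.01) + 60 = 3600/0.02 + 60 ≈ 180060.0 mm ≈ 180.1 m.
Far limit Df = s·(H − f)/(H − s) = 52700 × (180060.0 − 60) / (180060.0 − 52700) = 52700 × 180000.0 / 127360.0 ≈ 74482 mm ≈ 74.5 m.

74.5 m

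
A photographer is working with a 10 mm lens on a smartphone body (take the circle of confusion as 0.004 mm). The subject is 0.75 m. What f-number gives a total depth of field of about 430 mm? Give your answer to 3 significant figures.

Write h = H − f = f²/(N·c). The thin-lens limits are Dn = s·h/(h + (s−f)) and Df = s·h/(h − (s−f)), so DoF = Df − Dn = 2·s·(s−f)·h / (h² − (s−f)²).
That is a quadratic in h: DoF·h² − 2·s·(s−f)·h − DoF·(s−f)² = 0 ⇒ h = (s−f)·(s + √(s² + DoF²)) / DoF = 740 × (750 + √(750² + 430²)) / 430 = 740 × (750 + 864.523) / 430 ≈ 2778.5 mm.
Then N = f²/(c·h) = 10² / (0.004 × 2778.5) = 100 / 11.114 ≈ 9.

f/9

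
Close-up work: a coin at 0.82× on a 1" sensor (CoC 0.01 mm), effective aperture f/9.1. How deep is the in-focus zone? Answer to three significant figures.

At magnification m, DoF ≈ 2·N_eff·c/m² = 2 × 9.1 × 0.01 / 0.82² = 0.182 / 0.6724 ≈ 0.271 mm.

0.271 mm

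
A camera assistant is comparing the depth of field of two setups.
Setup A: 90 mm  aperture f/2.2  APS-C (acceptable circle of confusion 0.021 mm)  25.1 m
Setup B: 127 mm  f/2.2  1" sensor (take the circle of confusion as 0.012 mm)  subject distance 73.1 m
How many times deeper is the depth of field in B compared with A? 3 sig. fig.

Setup A: H = 90²/(2.2×0.021) + 90 ≈ 175414.7 mm; DoF = Df − Dn = 29276.2 − 21966.5 ≈ 7309.7 mm.
Setup B: H = 127²/(2.2×0.012) + 127 ≈ 611074.0 mm; DoF = Df − Dn = 83016 − 65300 ≈ 17716 mm.
Ratio = 17716 / 7309.7 ≈ 2.42.

2.42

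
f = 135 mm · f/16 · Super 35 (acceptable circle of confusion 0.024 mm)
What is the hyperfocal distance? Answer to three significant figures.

Hyperfocal distance H = f²/(N·c) + f = 135²/(16 × 0.024) + 135 = 18225/0.384 + 135 ≈ 47595.9 mm ≈ 47.6 m.

47.6 m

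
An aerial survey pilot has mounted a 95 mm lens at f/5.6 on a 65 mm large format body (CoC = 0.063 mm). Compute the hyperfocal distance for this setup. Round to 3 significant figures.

25.7 m

Hyperfocal distance H = f²/(N·c) + f = 95²/(5.6 × 0.063) + 95 = 9025/0.3528 + 95 ≈ 25676.1 mm ≈ 25.7 m.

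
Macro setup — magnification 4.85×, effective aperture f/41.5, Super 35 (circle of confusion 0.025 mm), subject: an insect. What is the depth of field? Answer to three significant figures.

At magnification m, DoF ≈ 2·N_eff·c/m² = 2 × 41.5 × 0.025 / 4.85² = 2.075 / 23.52 ≈ 0.0882 mm.

0.0882 mm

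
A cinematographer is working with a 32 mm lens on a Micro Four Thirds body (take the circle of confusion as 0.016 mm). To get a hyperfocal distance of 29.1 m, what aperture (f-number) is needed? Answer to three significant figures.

Rearrange H = f²/(N·c) + f for N: N = f² / ((H − f)·c).
N = 32² / ((29100 − 32) × 0.016) = 1024 / 465.1 ≈ 2.20.

f/2.20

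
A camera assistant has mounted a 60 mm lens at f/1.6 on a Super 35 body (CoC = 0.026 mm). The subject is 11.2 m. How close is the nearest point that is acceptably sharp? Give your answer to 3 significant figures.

Hyperfocal distance H = f²/(N·c) + f = 60²/(1.6 × 0.026) + 60 = 3600/0.0416 + 60 ≈ 86598.5 mm ≈ 86.60 m.
Near limit Dn = s·(H − f)/(H + s − 2f) = 11200 × (86598.5 − 60) / (86598.5 + 11200 − 2 × 60) = 11200 × 86538.5 / 97678.5 ≈ 9922.7 mm ≈ 9.92 m.

9.92 m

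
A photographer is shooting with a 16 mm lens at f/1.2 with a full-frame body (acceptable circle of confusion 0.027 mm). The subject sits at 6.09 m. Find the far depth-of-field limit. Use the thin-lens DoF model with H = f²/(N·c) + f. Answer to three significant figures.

26.3 m

Hyperfocal distance H = f²/(N·c) + f = 16²/(1.2 × 0.027) + 16 = 256/0.0324 + 16 ≈ 7917.2 mm ≈ 7.917 m.
Far limit Df = s·(H − f)/(H − s) = 6090 × (7917.2 − 16) / (7917.2 − 6090) = 6090 × 7901.2 / 1827.2 ≈ 26334 mm ≈ 26.3 m.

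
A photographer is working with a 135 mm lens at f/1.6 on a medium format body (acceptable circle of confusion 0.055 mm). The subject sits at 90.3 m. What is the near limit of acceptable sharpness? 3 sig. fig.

Hyperfocal distance H = f²/(N·c) + f = 135²/(1.6 × 0.055) + 135 = 18225/0.088 + 135 ≈ 207237.3 mm ≈ 207.2 m.
Near limit Dn = s·(H − f)/(H + s − 2f) = 90300 × (207237.3 − 135) / (207237.3 + 90300 − 2 × 135) = 90300 × 207102.3 / 297267.3 ≈ 62911 mm ≈ 62.9 m.

62.9 m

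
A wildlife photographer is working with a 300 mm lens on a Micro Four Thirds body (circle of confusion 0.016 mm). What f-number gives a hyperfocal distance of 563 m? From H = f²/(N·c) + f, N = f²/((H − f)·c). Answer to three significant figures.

f/10

Rearrange H = f²/(N·c) + f for N: N = f² / ((H − f)·c).
N = 300² / ((563000 − 300) × 0.016) = 90000 / 9003 ≈ 10.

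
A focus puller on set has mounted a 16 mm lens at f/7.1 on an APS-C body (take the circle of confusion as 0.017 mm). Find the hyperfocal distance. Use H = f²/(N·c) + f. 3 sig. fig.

2.14 m

Hyperfocal distance H = f²/(N·c) + f = 16²/(7.1 × 0.017) + 16 = 256/0.1207 + 16 ≈ 2137.0 mm ≈ 2.14 m.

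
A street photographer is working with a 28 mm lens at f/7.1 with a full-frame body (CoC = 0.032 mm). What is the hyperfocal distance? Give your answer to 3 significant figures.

3.48 m

Hyperfocal distance H = f²/(N·c) + f = 28²/(7.1 × 0.032) + 28 = 784/0.2272 + 28 ≈ 3478.7 mm ≈ 3.48 m.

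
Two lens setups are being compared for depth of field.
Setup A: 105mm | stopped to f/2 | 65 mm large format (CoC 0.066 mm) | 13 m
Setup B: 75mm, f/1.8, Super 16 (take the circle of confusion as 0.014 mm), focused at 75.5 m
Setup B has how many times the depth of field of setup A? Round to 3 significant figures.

Setup A: H = 105²/(2×0.066) + 105 ≈ 83627.7 mm; DoF = Df − Dn = 15373.5 − 11261.4 ≈ 4112.1 mm.
Setup B: H = 75²/(1.8×0.014) + 75 ≈ 223289.3 mm; DoF = Df − Dn = 114032 − 56432 ≈ 57600 mm.
Ratio = 57600 / 4112.1 ≈ 14.0.

14.0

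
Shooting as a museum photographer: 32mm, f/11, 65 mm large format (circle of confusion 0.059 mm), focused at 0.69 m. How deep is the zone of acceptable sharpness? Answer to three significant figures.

Hyperfocal distance H = f²/(N·c) + f = 32²/(11 × 0.059) + 32 = 1024/0.649 + 32 ≈ 1609.8 mm ≈ 1.610 m.
Near limit Dn = s·(H − f)/(H + s − 2f) = 690 × (1609.8 − 32) / (1609.8 + 690 − 2 × 32) = 690 × 1577.8 / 2235.8 ≈ 486.93 mm.
Far limit Df = s·(H − f)/(H − s) = 690 × (1609.8 − 32) / (1609.8 − 690) = 690 × 1577.8 / 919.8 ≈ 1183.60 mm.
Depth of field = Df − Dn = 1183.60 − 486.93 ≈ 696.67 mm ≈ 0.697 m.

0.697 m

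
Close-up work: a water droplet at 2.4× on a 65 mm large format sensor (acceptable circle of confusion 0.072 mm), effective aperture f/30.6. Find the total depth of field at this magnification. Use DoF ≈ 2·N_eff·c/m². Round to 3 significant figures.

At magnification m, DoF ≈ 2·N_eff·c/m² = 2 × 30.6 × 0.072 / 2.4² = 4.406 / 5.76 ≈ 0.765 mm.

0.765 mm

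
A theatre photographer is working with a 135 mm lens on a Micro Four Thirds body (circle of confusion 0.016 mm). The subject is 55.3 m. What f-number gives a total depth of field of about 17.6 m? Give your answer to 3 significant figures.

Write h = H − f = f²/(N·c). The thin-lens limits are Dn = s·h/(h + (s−f)) and Df = s·h/(h − (s−f)), so DoF = Df − Dn = 2·s·(s−f)·h / (h² − (s−f)²).
That is a quadratic in h: DoF·h² − 2·s·(s−f)·h − DoF·(s−f)² = 0 ⇒ h = (s−f)·(s + √(s² + DoF²)) / DoF = 55165 × (55300 + √(55300² + 17600²)) / 17600 = 55165 × (55300 + 58033.2) / 17600 ≈ 355229 mm.
Then N = f²/(c·h) = 135² / (0.016 × 355229) = 18225 / 5683.7 ≈ 3.21.

f/3.21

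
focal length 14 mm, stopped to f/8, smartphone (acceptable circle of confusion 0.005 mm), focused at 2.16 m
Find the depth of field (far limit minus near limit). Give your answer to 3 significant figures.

Hyperfocal distance H = f²/(N·c) + f = 14²/(8 × 0.005) + 14 = 196/0.04 + 14 ≈ 4914.0 mm ≈ 4.914 m.
Near limit Dn = s·(H − f)/(H + s − 2f) = 2160 × (4914.0 − 14) / (4914.0 + 2160 − 2 × 14) = 2160 × 4900.0 / 7046.0 ≈ 1502.1 mm.
Far limit Df = s·(H − f)/(H − s) = 2160 × (4914.0 − 14) / (4914.0 − 2160) = 2160 × 4900.0 / 2754.0 ≈ 3843.1 mm.
Depth of field = Df − Dn = 3843.1 − 1502.1 ≈ 2341.0 mm ≈ 2.34 m.

2.34 m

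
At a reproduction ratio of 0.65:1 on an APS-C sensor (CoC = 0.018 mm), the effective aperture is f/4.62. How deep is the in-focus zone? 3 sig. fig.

At magnification m, DoF ≈ 2·N_eff·c/m² = 2 × 4.62 × 0.018 / 0.65² = 0.1663 / 0.4225 ≈ 0.394 mm.

0.394 mm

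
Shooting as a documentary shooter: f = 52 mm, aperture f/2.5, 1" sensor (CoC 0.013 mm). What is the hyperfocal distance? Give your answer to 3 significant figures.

Hyperfocal distance H = f²/(N·c) + f = 52²/(2.5 × 0.013) + 52 = 2704/0.0325 + 52 ≈ 83252.0 mm ≈ 83.3 m.

83.3 m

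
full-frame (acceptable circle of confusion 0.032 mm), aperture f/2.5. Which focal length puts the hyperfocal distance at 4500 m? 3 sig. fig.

600 mm

From H = f²/(N·c) + f, with f ≪ H: f ≈ √(H·N·c) = √(4500000 × 2.5 × 0.032) = √360000 ≈ 600.0 mm.
The +f correction barely moves this — solving exactly, f² + N·c·f − N·c·H = 0 ⇒ f = (−N·c + √((N·c)² + 4·N·c·H))/2 = (−0.08 + √1440000)/2 ≈ 599.96 mm, so f ≈ 600 mm.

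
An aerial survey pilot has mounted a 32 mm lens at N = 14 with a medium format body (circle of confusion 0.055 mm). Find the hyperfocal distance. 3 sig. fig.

Hyperfocal distance H = f²/(N·c) + f = 32²/(14 × 0.055) + 32 = 1024/0.77 + 32 ≈ 1361.9 mm ≈ 1.36 m.

1.36 m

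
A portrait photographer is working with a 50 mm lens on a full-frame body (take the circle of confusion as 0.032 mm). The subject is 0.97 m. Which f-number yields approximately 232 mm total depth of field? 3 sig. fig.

f/10

Write h = H − f = f²/(N·c). The thin-lens limits are Dn = s·h/(h + (s−f)) and Df = s·h/(h − (s−f)), so DoF = Df − Dn = 2·s·(s−f)·h / (h² − (s−f)²).
That is a quadratic in h: DoF·h² − 2·s·(s−f)·h − DoF·(s−f)² = 0 ⇒ h = (s−f)·(s + √(s² + DoF²)) / DoF = 920 × (970 + √(970² + 232²)) / 232 = 920 × (970 + 997.359) / 232 ≈ 7801.6 mm.
Then N = f²/(c·h) = 50² / (0.032 × 7801.6) = 2500 / 249.65 ≈ 10.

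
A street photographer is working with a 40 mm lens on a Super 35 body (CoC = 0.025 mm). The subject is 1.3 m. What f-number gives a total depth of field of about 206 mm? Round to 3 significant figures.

Write h = H − f = f²/(N·c). The thin-lens limits are Dn = s·h/(h + (s−f)) and Df = s·h/(h − (s−f)), so DoF = Df − Dn = 2·s·(s−f)·h / (h² − (s−f)²).
That is a quadratic in h: DoF·h² − 2·s·(s−f)·h − DoF·(s−f)² = 0 ⇒ h = (s−f)·(s + √(s² + DoF²)) / DoF = 1260 × (1300 + √(1300² + 206²)) / 206 = 1260 × (1300 + 1316.22) / 206 ≈ 16002 mm.
Then N = f²/(c·h) = 40² / (0.025 × 16002) = 1600 / 400.05 ≈ 4.

f/4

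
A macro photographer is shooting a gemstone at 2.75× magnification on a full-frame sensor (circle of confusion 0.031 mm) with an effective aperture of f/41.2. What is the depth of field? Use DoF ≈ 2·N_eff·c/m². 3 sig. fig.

At magnification m, DoF ≈ 2·N_eff·c/m² = 2 × 41.2 × 0.031 / 2.75² = 2.554 / 7.562 ≈ 0.338 mm.

0.338 mm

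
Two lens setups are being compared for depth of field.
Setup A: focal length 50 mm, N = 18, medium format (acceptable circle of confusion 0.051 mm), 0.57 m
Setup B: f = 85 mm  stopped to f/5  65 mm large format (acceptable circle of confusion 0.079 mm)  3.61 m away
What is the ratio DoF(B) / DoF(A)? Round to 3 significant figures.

6.40

Setup A: H = 50²/(18×0.051) + 50 ≈ 2773.3 mm; DoF = Df − Dn = 704.52 − 478.61 ≈ 225.91 mm.
Setup B: H = 85²/(5×0.079) + 85 ≈ 18376.1 mm; DoF = Df − Dn = 4471.8 − 3026.7 ≈ 1445.1 mm.
Ratio = 1445.1 / 225.91 ≈ 6.40.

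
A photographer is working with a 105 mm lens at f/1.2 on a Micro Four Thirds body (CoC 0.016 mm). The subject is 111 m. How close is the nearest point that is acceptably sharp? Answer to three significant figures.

Hyperfocal distance H = f²/(N·c) + f = 105²/(1.2 × 0.016) + 105 = 11025/0.0192 + 105 ≈ 574323.8 mm ≈ 574.3 m.
Near limit Dn = s·(H − f)/(H + s − 2f) = 111000 × (574323.8 − 105) / (574323.8 + 111000 − 2 × 105) = 111000 × 574218.8 / 685113.8 ≈ 93033 mm ≈ 93.0 m.

93.0 m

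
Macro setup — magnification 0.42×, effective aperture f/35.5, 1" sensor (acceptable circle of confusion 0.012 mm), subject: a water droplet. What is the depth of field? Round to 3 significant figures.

At magnification m, DoF ≈ 2·N_eff·c/m² = 2 × 35.5 × 0.012 / 0.42² = 0.852 / 0.1764 ≈ 4.83 mm.

4.83 mm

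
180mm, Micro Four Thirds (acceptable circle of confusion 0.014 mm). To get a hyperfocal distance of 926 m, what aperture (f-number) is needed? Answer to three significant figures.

f/2.50

Rearrange H = f²/(N·c) + f for N: N = f² / ((H − f)·c).
N = 180² / ((926000 − 180) × 0.014) = 32400 / 12961 ≈ 2.50.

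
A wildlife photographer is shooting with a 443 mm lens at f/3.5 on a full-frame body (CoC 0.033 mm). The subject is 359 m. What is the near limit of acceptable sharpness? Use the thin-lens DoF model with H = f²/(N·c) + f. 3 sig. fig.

Hyperfocal distance H = f²/(N·c) + f = 443²/(3.5 × 0.033) + 443 = 196249/0.1155 + 443 ≈ 1699568.5 mm ≈ 1700 m.
Near limit Dn = s·(H − f)/(H + s − 2f) = 359000 × (1699568.5 − 443) / (1699568.5 + 359000 − 2 × 443) = 359000 × 1699125.5 / 2057682.5 ≈ 296443 mm ≈ 296 m.

296 m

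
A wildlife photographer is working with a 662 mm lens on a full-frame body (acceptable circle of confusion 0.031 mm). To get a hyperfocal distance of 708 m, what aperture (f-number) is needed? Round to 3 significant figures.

f/20

Rearrange H = f²/(N·c) + f for N: N = f² / ((H − f)·c).
N = 662² / ((708000 − 662) × 0.031) = 438244 / 21927 ≈ 20.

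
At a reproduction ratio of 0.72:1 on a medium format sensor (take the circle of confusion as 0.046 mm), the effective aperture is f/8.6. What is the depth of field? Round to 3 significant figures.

At magnification m, DoF ≈ 2·N_eff·c/m² = 2 × 8.6 × 0.046 / 0.72² = 0.7912 / 0.5184 ≈ 1.53 mm.

1.53 mm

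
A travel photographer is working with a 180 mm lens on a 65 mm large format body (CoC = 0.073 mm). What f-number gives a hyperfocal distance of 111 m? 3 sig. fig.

f/4.01

Rearrange H = f²/(N·c) + f for N: N = f² / ((H − f)·c).
N = 180² / ((111000 − 180) × 0.073) = 32400 / 8090 ≈ 4.01.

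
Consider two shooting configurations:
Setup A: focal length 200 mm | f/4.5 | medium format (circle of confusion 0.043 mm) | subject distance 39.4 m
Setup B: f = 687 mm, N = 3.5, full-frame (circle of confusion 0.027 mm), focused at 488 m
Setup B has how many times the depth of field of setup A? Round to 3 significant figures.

6.20

Setup A: H = 200²/(4.5×0.043) + 200 ≈ 206918.3 mm; DoF = Df − Dn = 48620 − 33120 ≈ 15500 mm.
Setup B: H = 687²/(3.5×0.027) + 687 ≈ 4995068.0 mm; DoF = Df − Dn = 540764 − 444618 ≈ 96146 mm.
Ratio = 96146 / 15500 ≈ 6.20.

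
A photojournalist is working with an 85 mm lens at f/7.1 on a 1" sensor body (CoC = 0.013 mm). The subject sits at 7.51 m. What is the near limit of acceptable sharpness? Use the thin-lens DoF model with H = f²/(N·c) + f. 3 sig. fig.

Hyperfocal distance H = f²/(N·c) + f = 85²/(7.1 × 0.013) + 85 = 7225/0.0923 + 85 ≈ 78362.4 mm ≈ 78.36 m.
Near limit Dn = s·(H − f)/(H + s − 2f) = 7510 × (78362.4 − 85) / (78362.4 + 7510 − 2 × 85) = 7510 × 78277.4 / 85702.4 ≈ 6859.4 mm ≈ 6.86 m.

6.86 m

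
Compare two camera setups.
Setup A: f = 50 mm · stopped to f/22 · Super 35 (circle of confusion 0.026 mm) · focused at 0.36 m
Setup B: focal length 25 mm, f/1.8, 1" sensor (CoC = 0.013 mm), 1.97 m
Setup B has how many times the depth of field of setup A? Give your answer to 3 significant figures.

Setup A: H = 50²/(22×0.026) + 50 ≈ 4420.6 mm; DoF = Df − Dn = 387.483 − 336.157 ≈ 51.326 mm.
Setup B: H = 25²/(1.8×0.013) + 25 ≈ 26734.4 mm; DoF = Df − Dn = 2124.72 − 1836.28 ≈ 288.44 mm.
Ratio = 288.44 / 51.326 ≈ 5.62.

5.62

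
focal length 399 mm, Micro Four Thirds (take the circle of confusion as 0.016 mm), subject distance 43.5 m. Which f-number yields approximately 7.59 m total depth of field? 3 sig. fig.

Write h = H − f = f²/(N·c). The thin-lens limits are Dn = s·h/(h + (s−f)) and Df = s·h/(h − (s−f)), so DoF = Df − Dn = 2·s·(s−f)·h / (h² − (s−f)²).
That is a quadratic in h: DoF·h² − 2·s·(s−f)·h − DoF·(s−f)² = 0 ⇒ h = (s−f)·(s + √(s² + DoF²)) / DoF = 43101 × (43500 + √(43500² + 7590²)) / 7590 = 43101 × (43500 + 44157.2) / 7590 ≈ 497775 mm.
Then N = f²/(c·h) = 399² / (0.016 × 497775) = 159201 / 7964.4 ≈ 20.

f/20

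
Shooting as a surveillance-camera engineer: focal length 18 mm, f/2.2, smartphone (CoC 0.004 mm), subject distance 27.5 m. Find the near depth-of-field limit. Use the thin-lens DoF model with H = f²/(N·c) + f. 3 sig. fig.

Hyperfocal distance H = f²/(N·c) + f = 18²/(2.2 × 0.004) + 18 = 324/0.0088 + 18 ≈ 36836.2 mm ≈ 36.84 m.
Near limit Dn = s·(H − f)/(H + s − 2f) = 27500 × (36836.2 − 18) / (36836.2 + 27500 − 2 × 18) = 27500 × 36818.2 / 64300.2 ≈ 15746 mm ≈ 15.7 m.

15.7 m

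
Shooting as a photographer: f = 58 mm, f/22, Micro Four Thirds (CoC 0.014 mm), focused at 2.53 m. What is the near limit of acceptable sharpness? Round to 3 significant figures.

Hyperfocal distance H = f²/(N·c) + f = 58²/(22 × 0.014) + 58 = 3364/0.308 + 58 ≈ 10980.1 mm ≈ 10.98 m.
Near limit Dn = s·(H − f)/(H + s − 2f) = 2530 × (10980.1 − 58) / (10980.1 + 2530 − 2 × 58) = 2530 × 10922.1 / 13394.1 ≈ 2063.1 mm ≈ 2.06 m.

2.06 m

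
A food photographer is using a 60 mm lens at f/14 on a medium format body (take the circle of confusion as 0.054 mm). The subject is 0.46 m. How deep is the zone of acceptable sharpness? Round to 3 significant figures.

Hyperfocal distance H = f²/(N·c) + f = 60²/(14 × 0.054) + 60 = 3600/0.756 + 60 ≈ 4821.9 mm ≈ 4.822 m.
Near limit Dn = s·(H − f)/(H + s − 2f) = 460 × (4821.9 − 60) / (4821.9 + 460 − 2 × 60) = 460 × 4761.9 / 5161.9 ≈ 424.354 mm.
Far limit Df = s·(H − f)/(H − s) = 460 × (4821.9 − 60) / (4821.9 − 460) = 460 × 4761.9 / 4361.9 ≈ 502.183 mm.
Depth of field = Df − Dn = 502.183 − 424.354 ≈ 77.829 mm.

77.8 mm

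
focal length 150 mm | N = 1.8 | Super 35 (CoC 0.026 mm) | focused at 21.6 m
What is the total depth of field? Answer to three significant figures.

Hyperfocal distance H = f²/(N·c) + f = 150²/(1.8 × 0.026) + 150 = 22500/0.0468 + 150 ≈ 480919.2 mm ≈ 480.9 m.
Near limit Dn = s·(H − f)/(H + s − 2f) = 21600 × (480919.2 − 150) / (480919.2 + 21600 − 2 × 150) = 21600 × 480769.2 / 502219.2 ≈ 20677.5 mm.
Far limit Df = s·(H − f)/(H − s) = 21600 × (480919.2 − 150) / (480919.2 − 21600) = 21600 × 480769.2 / 459319.2 ≈ 22608.7 mm.
Depth of field = Df − Dn = 22608.7 − 20677.5 ≈ 1931.2 mm ≈ 1.93 m.

1.93 m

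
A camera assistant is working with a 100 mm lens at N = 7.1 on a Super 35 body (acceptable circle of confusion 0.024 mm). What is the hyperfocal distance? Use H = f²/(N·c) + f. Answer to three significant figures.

58.8 m

Hyperfocal distance H = f²/(N·c) + f = 100²/(7.1 × 0.024) + 100 = 10000/0.1704 + 100 ≈ 58785.4 mm ≈ 58.8 m.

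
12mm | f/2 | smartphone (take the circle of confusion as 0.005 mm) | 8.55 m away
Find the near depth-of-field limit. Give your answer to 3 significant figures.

Hyperfocal distance H = f²/(N·c) + f = 12²/(2 × 0.005) + 12 = 144/0.01 + 12 ≈ 14412.0 mm ≈ 14.41 m.
Near limit Dn = s·(H − f)/(H + s − 2f) = 8550 × (14412.0 − 12) / (14412.0 + 8550 − 2 × 12) = 8550 × 14400.0 / 22938.0 ≈ 5367.5 mm ≈ 5.37 m.

5.37 m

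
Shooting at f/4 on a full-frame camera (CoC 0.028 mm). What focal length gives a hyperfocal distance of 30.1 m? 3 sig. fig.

58.0 mm

From H = f²/(N·c) + f, with f ≪ H: f ≈ √(H·N·c) = √(30100 × 4 × 0.028) = √3371.2 ≈ 58.06 mm.
Exact: f² + N·c·f − N·c·H = 0 ⇒ f = (−N·c + √((N·c)² + 4·N·c·H))/2 = (−0.112 + √13485)/2 ≈ 58.006 mm ≈ 58.0 mm.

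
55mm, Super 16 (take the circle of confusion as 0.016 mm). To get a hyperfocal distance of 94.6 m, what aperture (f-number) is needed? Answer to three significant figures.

f/2.00

Rearrange H = f²/(N·c) + f for N: N = f² / ((H − f)·c).
N = 55² / ((94600 − 55) × 0.016) = 3025 / 1513 ≈ 2.00.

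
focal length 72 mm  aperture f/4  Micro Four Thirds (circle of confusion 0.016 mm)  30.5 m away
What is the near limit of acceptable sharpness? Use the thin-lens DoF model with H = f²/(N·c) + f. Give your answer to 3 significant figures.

22.2 m

Hyperfocal distance H = f²/(N·c) + f = 72²/(4 × 0.016) + 72 = 5184/0.064 + 72 ≈ 81072.0 mm ≈ 81.07 m.
Near limit Dn = s·(H − f)/(H + s − 2f) = 30500 × (81072.0 − 72) / (81072.0 + 30500 − 2 × 72) = 30500 × 81000.0 / 111428.0 ≈ 22171 mm ≈ 22.2 m.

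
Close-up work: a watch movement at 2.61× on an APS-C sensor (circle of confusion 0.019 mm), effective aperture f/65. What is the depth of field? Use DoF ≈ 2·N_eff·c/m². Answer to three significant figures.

0.363 mm

At magnification m, DoF ≈ 2·N_eff·c/m² = 2 × 65 × 0.019 / 2.61² = 2.47 / 6.812 ≈ 0.363 mm.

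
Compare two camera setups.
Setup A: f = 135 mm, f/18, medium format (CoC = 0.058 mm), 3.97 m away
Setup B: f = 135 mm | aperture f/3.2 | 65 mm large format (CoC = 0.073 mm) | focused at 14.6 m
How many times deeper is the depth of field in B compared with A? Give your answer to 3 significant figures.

Setup A: H = 135²/(18×0.058) + 135 ≈ 17591.9 mm; DoF = Df − Dn = 5087.7 − 3254.9 ≈ 1832.8 mm.
Setup B: H = 135²/(3.2×0.073) + 135 ≈ 78153.0 mm; DoF = Df − Dn = 17923.0 − 12316.5 ≈ 5606.5 mm.
Ratio = 5606.5 / 1832.8 ≈ 3.06.

3.06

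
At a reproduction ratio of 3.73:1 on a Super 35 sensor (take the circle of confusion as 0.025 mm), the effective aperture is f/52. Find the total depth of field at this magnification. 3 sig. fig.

At magnification m, DoF ≈ 2·N_eff·c/m² = 2 × 52 × 0.025 / 3.73² = 2.6 / 13.91 ≈ 0.187 mm.

0.187 mm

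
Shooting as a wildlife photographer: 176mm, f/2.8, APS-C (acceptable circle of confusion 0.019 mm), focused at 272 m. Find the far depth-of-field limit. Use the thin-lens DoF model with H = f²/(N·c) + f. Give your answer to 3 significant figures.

Hyperfocal distance H = f²/(N·c) + f = 176²/(2.8 × 0.019) + 176 = 30976/0.0532 + 176 ≈ 582431.6 mm ≈ 582.4 m.
Far limit Df = s·(H − f)/(H − s) = 272000 × (582431.6 − 176) / (582431.6 − 272000) = 272000 × 582255.6 / 310431.6 ≈ 510172 mm ≈ 510 m.

510 m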